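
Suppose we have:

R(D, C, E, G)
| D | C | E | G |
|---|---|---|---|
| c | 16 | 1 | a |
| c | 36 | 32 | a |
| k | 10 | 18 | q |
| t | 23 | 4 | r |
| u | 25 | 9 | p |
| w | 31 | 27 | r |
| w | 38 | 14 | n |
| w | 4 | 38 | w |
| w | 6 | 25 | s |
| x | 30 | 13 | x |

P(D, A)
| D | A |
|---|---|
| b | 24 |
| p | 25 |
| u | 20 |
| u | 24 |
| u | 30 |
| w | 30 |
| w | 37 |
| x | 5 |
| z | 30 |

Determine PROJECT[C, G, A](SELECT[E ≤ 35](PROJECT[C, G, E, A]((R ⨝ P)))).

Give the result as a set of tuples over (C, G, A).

{(25, p, 20), (25, p, 24), (25, p, 30), (30, x, 5), (31, r, 30), (31, r, 37), (38, n, 30), (38, n, 37), (6, s, 30), (6, s, 37)}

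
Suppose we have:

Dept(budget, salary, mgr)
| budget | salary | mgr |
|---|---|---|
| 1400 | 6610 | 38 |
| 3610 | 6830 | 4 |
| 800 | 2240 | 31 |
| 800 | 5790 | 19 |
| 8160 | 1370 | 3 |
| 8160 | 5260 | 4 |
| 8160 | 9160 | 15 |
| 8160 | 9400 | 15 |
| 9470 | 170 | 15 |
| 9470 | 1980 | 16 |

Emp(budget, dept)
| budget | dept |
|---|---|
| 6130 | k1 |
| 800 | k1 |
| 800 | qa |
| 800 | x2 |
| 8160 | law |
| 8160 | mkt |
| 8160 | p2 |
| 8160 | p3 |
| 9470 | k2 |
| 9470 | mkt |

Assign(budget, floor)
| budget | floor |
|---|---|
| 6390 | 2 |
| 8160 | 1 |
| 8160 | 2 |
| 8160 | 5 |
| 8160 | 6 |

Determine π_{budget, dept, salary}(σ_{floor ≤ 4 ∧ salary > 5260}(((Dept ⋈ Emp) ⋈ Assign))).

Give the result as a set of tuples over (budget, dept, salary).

Joining Dept and Emp on budget yields {(800, 2240, 31, k1), (800, 2240, 31, qa), (800, 2240, 31, x2), (800, 5790, 19, k1), (800, 5790, 19, qa), (800, 5790, 19, x2), (8160, 1370, 3, law), (8160, 1370, 3, mkt), (8160, 1370, 3, p2), (8160, 1370, 3, p3), (8160, 5260, 4, law), (8160, 5260, 4, mkt), (8160, 5260, 4, p2), (8160, 5260, 4, p3), (8160, 9160, 15, law), (8160, 9160, 15, mkt), (8160, 9160, 15, p2), (8160, 9160, 15, p3), (8160, 9400, 15, law), (8160, 9400, 15, mkt), (8160, 9400, 15, p2), (8160, 9400, 15, p3), (9470, 170, 15, k2), (9470, 170, 15, mkt), (9470, 1980, 16, k2), (9470, 1980, 16, mkt)}.
Joining (Dept ⋈ Emp) and Assign on budget yields {(8160, 1370, 3, law, 1), (8160, 1370, 3, law, 2), (8160, 1370, 3, law, 5), (8160, 1370, 3, law, 6), (8160, 1370, 3, mkt, 1), (8160, 1370, 3, mkt, 2), (8160, 1370, 3, mkt, 5), (8160, 1370, 3, mkt, 6), (8160, 1370, 3, p2, 1), (8160, 1370, 3, p2, 2), (8160, 1370, 3, p2, 5), (8160, 1370, 3, p2, 6), (8160, 1370, 3, p3, 1), (8160, 1370, 3, p3, 2), (8160, 1370, 3, p3, 5), (8160, 1370, 3, p3, 6), (8160, 5260, 4, law, 1), (8160, 5260, 4, law, 2), (8160, 5260, 4, law, 5), (8160, 5260, 4, law, 6), (8160, 5260, 4, mkt, 1), (8160, 5260, 4, mkt, 2), (8160, 5260, 4, mkt, 5), (8160, 5260, 4, mkt, 6), (8160, 5260, 4, p2, 1), (8160, 5260, 4, p2, 2), (8160, 5260, 4, p2, 5), (8160, 5260, 4, p2, 6), (8160, 5260, 4, p3, 1), (8160, 5260, 4, p3, 2), (8160, 5260, 4, p3, 5), (8160, 5260, 4, p3, 6), (8160, 9160, 15, law, 1), (8160, 9160, 15, law, 2), (8160, 9160, 15, law, 5), (8160, 9160, 15, law, 6), (8160, 9160, 15, mkt, 1), (8160, 9160, 15, mkt, 2), (8160, 9160, 15, mkt, 5), (8160, 9160, 15, mkt, 6), (8160, 9160, 15, p2, 1), (8160, 9160, 15, p2, 2), (8160, 9160, 15, p2, 5), (8160, 9160, 15, p2, 6), (8160, 9160, 15, p3, 1), (8160, 9160, 15, p3, 2), (8160, 9160, 15, p3, 5), (8160, 9160, 15, p3, 6), (8160, 9400, 15, law, 1), (8160, 9400, 15, law, 2), (8160, 9400, 15, law, 5), (8160, 9400, 15, law, 6), (8160, 9400, 15, mkt, 1), (8160, 9400, 15, mkt, 2), (8160, 9400, 15, mkt, 5), (8160, 9400, 15, mkt, 6), (8160, 9400, 15, p2, 1), (8160, 9400, 15, p2, 2), (8160, 9400, 15, p2, 5), (8160, 9400, 15, p2, 6), (8160, 9400, 15, p3, 1), (8160, 9400, 15, p3, 2), (8160, 9400, 15, p3, 5), (8160, 9400, 15, p3, 6)}.
σ[floor ≤ 4 ∧ salary > 5260]: keep tuples satisfying floor ≤ 4 ∧ salary > 5260 → {(8160, 9160, 15, law, 1), (8160, 9160, 15, law, 2), (8160, 9160, 15, mkt, 1), (8160, 9160, 15, mkt, 2), (8160, 9160, 15, p2, 1), (8160, 9160, 15, p2, 2), (8160, 9160, 15, p3, 1), (8160, 9160, 15, p3, 2), (8160, 9400, 15, law, 1), (8160, 9400, 15, law, 2), (8160, 9400, 15, mkt, 1), (8160, 9400, 15, mkt, 2), (8160, 9400, 15, p2, 1), (8160, 9400, 15, p2, 2), (8160, 9400, 15, p3, 1), (8160, 9400, 15, p3, 2)}
π_{budget, dept, salary} gives {(8160, law, 9160), (8160, law, 9400), (8160, mkt, 9160), (8160, mkt, 9400), (8160, p2, 9160), (8160, p2, 9400), (8160, p3, 9160), (8160, p3, 9400)} (8 duplicate(s) eliminated).

{(8160, law, 9160), (8160, law, 9400), (8160, mkt, 9160), (8160, mkt, 9400), (8160, p2, 9160), (8160, p2, 9400), (8160, p3, 9160), (8160, p3, 9400)}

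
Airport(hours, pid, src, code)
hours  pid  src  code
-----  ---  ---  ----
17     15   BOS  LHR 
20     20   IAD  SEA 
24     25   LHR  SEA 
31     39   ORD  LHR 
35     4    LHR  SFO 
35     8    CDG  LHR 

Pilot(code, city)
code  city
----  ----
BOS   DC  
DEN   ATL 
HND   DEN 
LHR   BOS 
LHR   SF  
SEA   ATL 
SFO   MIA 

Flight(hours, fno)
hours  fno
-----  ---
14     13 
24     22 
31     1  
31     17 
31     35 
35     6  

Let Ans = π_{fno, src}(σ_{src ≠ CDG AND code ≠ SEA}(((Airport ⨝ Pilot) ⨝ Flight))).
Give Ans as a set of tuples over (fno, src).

Natural join on code: {(17, 15, BOS, LHR, BOS), (17, 15, BOS, LHR, SF), (20, 20, IAD, SEA, ATL), (24, 25, LHR, SEA, ATL), (31, 39, ORD, LHR, BOS), (31, 39, ORD, LHR, SF), (35, 4, LHR, SFO, MIA), (35, 8, CDG, LHR, BOS), (35, 8, CDG, LHR, SF)}
Natural join on hours: {(24, 25, LHR, SEA, ATL, 22), (31, 39, ORD, LHR, BOS, 1), (31, 39, ORD, LHR, BOS, 17), (31, 39, ORD, LHR, BOS, 35), (31, 39, ORD, LHR, SF, 1), (31, 39, ORD, LHR, SF, 17), (31, 39, ORD, LHR, SF, 35), (35, 4, LHR, SFO, MIA, 6), (35, 8, CDG, LHR, BOS, 6), (35, 8, CDG, LHR, SF, 6)}
Apply σ_{src ≠ CDG AND code ≠ SEA}; surviving tuples: {(31, 39, ORD, LHR, BOS, 1), (31, 39, ORD, LHR, BOS, 17), (31, 39, ORD, LHR, BOS, 35), (31, 39, ORD, LHR, SF, 1), (31, 39, ORD, LHR, SF, 17), (31, 39, ORD, LHR, SF, 35), (35, 4, LHR, SFO, MIA, 6)}
Keep only column(s) fno, src (3 duplicate(s) eliminated): {(1, ORD), (17, ORD), (35, ORD), (6, LHR)}

{(1, ORD), (17, ORD), (35, ORD), (6, LHR)}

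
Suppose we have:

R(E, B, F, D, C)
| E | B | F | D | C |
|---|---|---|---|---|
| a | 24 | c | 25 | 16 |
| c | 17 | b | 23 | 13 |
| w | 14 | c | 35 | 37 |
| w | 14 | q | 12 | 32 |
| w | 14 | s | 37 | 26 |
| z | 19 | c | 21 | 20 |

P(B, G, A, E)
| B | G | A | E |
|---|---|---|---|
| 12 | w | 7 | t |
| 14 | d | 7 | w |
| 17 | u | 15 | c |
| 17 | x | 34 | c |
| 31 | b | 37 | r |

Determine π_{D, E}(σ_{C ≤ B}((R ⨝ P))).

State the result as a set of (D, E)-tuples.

R ⋈ P (natural join on E, B): {(c, 17, b, 23, 13, u, 15), (c, 17, b, 23, 13, x, 34), (w, 14, c, 35, 37, d, 7), (w, 14, q, 12, 32, d, 7), (w, 14, s, 37, 26, d, 7)}
Selection C ≤ B: {(c, 17, b, 23, 13, u, 15), (c, 17, b, 23, 13, x, 34)}
Keep only column(s) D, E (1 duplicate(s) eliminated): {(23, c)}

{(23, c)}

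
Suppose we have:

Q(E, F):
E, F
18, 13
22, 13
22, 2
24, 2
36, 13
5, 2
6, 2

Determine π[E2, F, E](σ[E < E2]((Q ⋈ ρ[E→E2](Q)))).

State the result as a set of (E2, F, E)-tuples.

{(22, 13, 18), (22, 2, 5), (22, 2, 6), (24, 2, 22), (24, 2, 5), (24, 2, 6), (36, 13, 18), (36, 13, 22), (6, 2, 5)}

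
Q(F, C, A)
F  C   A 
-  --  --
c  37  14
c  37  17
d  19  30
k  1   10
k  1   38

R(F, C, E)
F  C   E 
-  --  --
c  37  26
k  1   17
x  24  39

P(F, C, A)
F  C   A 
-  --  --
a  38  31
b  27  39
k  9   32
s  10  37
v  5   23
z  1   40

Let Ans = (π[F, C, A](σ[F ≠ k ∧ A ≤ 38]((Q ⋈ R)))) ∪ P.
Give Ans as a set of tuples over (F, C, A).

Q ⋈ R (natural join on F, C): {(c, 37, 14, 26), (c, 37, 17, 26), (k, 1, 10, 17), (k, 1, 38, 17)}
Selection F ≠ k ∧ A ≤ 38: {(c, 37, 14, 26), (c, 37, 17, 26)}
π_{F, C, A} gives {(c, 37, 14), (c, 37, 17)}.
Set union of the two operands is {(a, 38, 31), (b, 27, 39), (c, 37, 14), (c, 37, 17), (k, 9, 32), (s, 10, 37), (v, 5, 23), (z, 1, 40)}.

{(a, 38, 31), (b, 27, 39), (c, 37, 14), (c, 37, 17), (k, 9, 32), (s, 10, 37), (v, 5, 23), (z, 1, 40)}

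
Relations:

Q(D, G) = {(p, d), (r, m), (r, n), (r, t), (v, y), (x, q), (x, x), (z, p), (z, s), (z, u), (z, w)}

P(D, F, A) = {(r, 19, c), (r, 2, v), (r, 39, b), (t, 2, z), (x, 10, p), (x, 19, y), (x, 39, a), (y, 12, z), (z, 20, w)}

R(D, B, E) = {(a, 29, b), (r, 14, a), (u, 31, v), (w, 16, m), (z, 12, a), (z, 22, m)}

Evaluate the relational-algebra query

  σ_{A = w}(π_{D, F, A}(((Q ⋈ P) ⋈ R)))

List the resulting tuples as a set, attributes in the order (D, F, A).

{(z, 20, w)}

Q ⋈ P (natural join on D): {(r, m, 19, c), (r, m, 2, v), (r, m, 39, b), (r, n, 19, c), (r, n, 2, v), (r, n, 39, b), (r, t, 19, c), (r, t, 2, v), (r, t, 39, b), (x, q, 10, p), (x, q, 19, y), (x, q, 39, a), (x, x, 10, p), (x, x, 19, y), (x, x, 39, a), (z, p, 20, w), (z, s, 20, w), (z, u, 20, w), (z, w, 20, w)}
(Q ⋈ P) ⋈ R (natural join on D): {(r, m, 19, c, 14, a), (r, m, 2, v, 14, a), (r, m, 39, b, 14, a), (r, n, 19, c, 14, a), (r, n, 2, v, 14, a), (r, n, 39, b, 14, a), (r, t, 19, c, 14, a), (r, t, 2, v, 14, a), (r, t, 39, b, 14, a), (z, p, 20, w, 12, a), (z, p, 20, w, 22, m), (z, s, 20, w, 12, a), (z, s, 20, w, 22, m), (z, u, 20, w, 12, a), (z, u, 20, w, 22, m), (z, w, 20, w, 12, a), (z, w, 20, w, 22, m)}
π_{D, F, A} gives {(r, 19, c), (r, 2, v), (r, 39, b), (z, 20, w)} (13 duplicate(s) eliminated).
Apply σ_{A = w}; surviving tuples: {(z, 20, w)}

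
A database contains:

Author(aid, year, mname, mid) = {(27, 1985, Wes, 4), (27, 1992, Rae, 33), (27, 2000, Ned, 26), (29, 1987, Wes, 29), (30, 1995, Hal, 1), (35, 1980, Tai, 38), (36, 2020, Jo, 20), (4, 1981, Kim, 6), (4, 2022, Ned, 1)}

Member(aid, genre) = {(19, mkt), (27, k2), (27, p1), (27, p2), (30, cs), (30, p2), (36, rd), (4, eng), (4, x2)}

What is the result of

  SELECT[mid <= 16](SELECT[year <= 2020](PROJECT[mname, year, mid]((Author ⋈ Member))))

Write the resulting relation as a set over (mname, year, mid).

Joining Author and Member on aid yields {(27, 1985, Wes, 4, k2), (27, 1985, Wes, 4, p1), (27, 1985, Wes, 4, p2), (27, 1992, Rae, 33, k2), (27, 1992, Rae, 33, p1), (27, 1992, Rae, 33, p2), (27, 2000, Ned, 26, k2), (27, 2000, Ned, 26, p1), (27, 2000, Ned, 26, p2), (30, 1995, Hal, 1, cs), (30, 1995, Hal, 1, p2), (36, 2020, Jo, 20, rd), (4, 1981, Kim, 6, eng), (4, 1981, Kim, 6, x2), (4, 2022, Ned, 1, eng), (4, 2022, Ned, 1, x2)}.
Projecting to mname, year, mid (9 duplicate(s) eliminated): {(Hal, 1995, 1), (Jo, 2020, 20), (Kim, 1981, 6), (Ned, 2000, 26), (Ned, 2022, 1), (Rae, 1992, 33), (Wes, 1985, 4)}
Apply σ_{year <= 2020}; surviving tuples: {(Hal, 1995, 1), (Jo, 2020, 20), (Kim, 1981, 6), (Ned, 2000, 26), (Rae, 1992, 33), (Wes, 1985, 4)}
Apply σ_{mid <= 16}; surviving tuples: {(Hal, 1995, 1), (Kim, 1981, 6), (Wes, 1985, 4)}

{(Hal, 1995, 1), (Kim, 1981, 6), (Wes, 1985, 4)}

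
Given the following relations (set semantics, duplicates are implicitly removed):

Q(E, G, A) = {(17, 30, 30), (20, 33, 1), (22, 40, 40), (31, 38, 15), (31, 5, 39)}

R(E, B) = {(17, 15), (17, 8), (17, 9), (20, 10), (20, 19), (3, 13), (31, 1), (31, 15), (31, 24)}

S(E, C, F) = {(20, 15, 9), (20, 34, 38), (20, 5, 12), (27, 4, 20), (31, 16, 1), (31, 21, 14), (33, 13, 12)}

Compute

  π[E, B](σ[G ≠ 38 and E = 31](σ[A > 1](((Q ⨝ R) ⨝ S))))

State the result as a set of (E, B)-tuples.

{(31, 1), (31, 15), (31, 24)}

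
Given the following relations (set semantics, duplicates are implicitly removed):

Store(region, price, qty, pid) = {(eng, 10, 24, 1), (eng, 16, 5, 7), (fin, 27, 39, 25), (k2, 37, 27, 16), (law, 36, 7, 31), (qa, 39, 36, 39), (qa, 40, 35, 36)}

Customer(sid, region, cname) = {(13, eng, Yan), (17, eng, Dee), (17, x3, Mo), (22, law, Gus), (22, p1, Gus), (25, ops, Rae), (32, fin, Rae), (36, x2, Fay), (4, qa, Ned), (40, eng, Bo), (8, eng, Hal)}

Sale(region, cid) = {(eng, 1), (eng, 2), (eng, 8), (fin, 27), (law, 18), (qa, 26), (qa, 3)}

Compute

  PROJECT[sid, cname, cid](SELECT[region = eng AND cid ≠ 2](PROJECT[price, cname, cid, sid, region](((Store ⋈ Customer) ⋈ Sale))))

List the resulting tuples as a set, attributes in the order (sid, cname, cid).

{(13, Yan, 1), (13, Yan, 8), (17, Dee, 1), (17, Dee, 8), (40, Bo, 1), (40, Bo, 8), (8, Hal, 1), (8, Hal, 8)}

Natural join on region: {(eng, 10, 24, 1, 13, Yan), (eng, 10, 24, 1, 17, Dee), (eng, 10, 24, 1, 40, Bo), (eng, 10, 24, 1, 8, Hal), (eng, 16, 5, 7, 13, Yan), (eng, 16, 5, 7, 17, Dee), (eng, 16, 5, 7, 40, Bo), (eng, 16, 5, 7, 8, Hal), (fin, 27, 39, 25, 32, Rae), (law, 36, 7, 31, 22, Gus), (qa, 39, 36, 39, 4, Ned), (qa, 40, 35, 36, 4, Ned)}
Natural join on region: {(eng, 10, 24, 1, 13, Yan, 1), (eng, 10, 24, 1, 13, Yan, 2), (eng, 10, 24, 1, 13, Yan, 8), (eng, 10, 24, 1, 17, Dee, 1), (eng, 10, 24, 1, 17, Dee, 2), (eng, 10, 24, 1, 17, Dee, 8), (eng, 10, 24, 1, 40, Bo, 1), (eng, 10, 24, 1, 40, Bo, 2), (eng, 10, 24, 1, 40, Bo, 8), (eng, 10, 24, 1, 8, Hal, 1), (eng, 10, 24, 1, 8, Hal, 2), (eng, 10, 24, 1, 8, Hal, 8), (eng, 16, 5, 7, 13, Yan, 1), (eng, 16, 5, 7, 13, Yan, 2), (eng, 16, 5, 7, 13, Yan, 8), (eng, 16, 5, 7, 17, Dee, 1), (eng, 16, 5, 7, 17, Dee, 2), (eng, 16, 5, 7, 17, Dee, 8), (eng, 16, 5, 7, 40, Bo, 1), (eng, 16, 5, 7, 40, Bo, 2), (eng, 16, 5, 7, 40, Bo, 8), (eng, 16, 5, 7, 8, Hal, 1), (eng, 16, 5, 7, 8, Hal, 2), (eng, 16, 5, 7, 8, Hal, 8), (fin, 27, 39, 25, 32, Rae, 27), (law, 36, 7, 31, 22, Gus, 18), (qa, 39, 36, 39, 4, Ned, 26), (qa, 39, 36, 39, 4, Ned, 3), (qa, 40, 35, 36, 4, Ned, 26), (qa, 40, 35, 36, 4, Ned, 3)}
π_{price, cname, cid, sid, region} gives {(10, Bo, 1, 40, eng), (10, Bo, 2, 40, eng), (10, Bo, 8, 40, eng), (10, Dee, 1, 17, eng), (10, Dee, 2, 17, eng), (10, Dee, 8, 17, eng), (10, Hal, 1, 8, eng), (10, Hal, 2, 8, eng), (10, Hal, 8, 8, eng), (10, Yan, 1, 13, eng), (10, Yan, 2, 13, eng), (10, Yan, 8, 13, eng), (16, Bo, 1, 40, eng), (16, Bo, 2, 40, eng), (16, Bo, 8, 40, eng), (16, Dee, 1, 17, eng), (16, Dee, 2, 17, eng), (16, Dee, 8, 17, eng), (16, Hal, 1, 8, eng), (16, Hal, 2, 8, eng), (16, Hal, 8, 8, eng), (16, Yan, 1, 13, eng), (16, Yan, 2, 13, eng), (16, Yan, 8, 13, eng), (27, Rae, 27, 32, fin), (36, Gus, 18, 22, law), (39, Ned, 26, 4, qa), (39, Ned, 3, 4, qa), (40, Ned, 26, 4, qa), (40, Ned, 3, 4, qa)}.
σ[region = eng AND cid ≠ 2]: keep tuples satisfying region = eng AND cid ≠ 2 → {(10, Bo, 1, 40, eng), (10, Bo, 8, 40, eng), (10, Dee, 1, 17, eng), (10, Dee, 8, 17, eng), (10, Hal, 1, 8, eng), (10, Hal, 8, 8, eng), (10, Yan, 1, 13, eng), (10, Yan, 8, 13, eng), (16, Bo, 1, 40, eng), (16, Bo, 8, 40, eng), (16, Dee, 1, 17, eng), (16, Dee, 8, 17, eng), (16, Hal, 1, 8, eng), (16, Hal, 8, 8, eng), (16, Yan, 1, 13, eng), (16, Yan, 8, 13, eng)}
π_{sid, cname, cid} gives {(13, Yan, 1), (13, Yan, 8), (17, Dee, 1), (17, Dee, 8), (40, Bo, 1), (40, Bo, 8), (8, Hal, 1), (8, Hal, 8)} (8 duplicate(s) eliminated).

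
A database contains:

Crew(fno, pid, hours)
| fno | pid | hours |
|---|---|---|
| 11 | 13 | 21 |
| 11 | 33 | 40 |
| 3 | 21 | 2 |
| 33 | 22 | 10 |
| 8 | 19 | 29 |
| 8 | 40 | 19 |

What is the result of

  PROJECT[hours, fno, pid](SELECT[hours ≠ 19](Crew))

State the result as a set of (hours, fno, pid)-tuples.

{(10, 33, 22), (2, 3, 21), (21, 11, 13), (29, 8, 19), (40, 11, 33)}

σ[hours ≠ 19]: keep tuples satisfying hours ≠ 19 → {(11, 13, 21), (11, 33, 40), (3, 21, 2), (33, 22, 10), (8, 19, 29)}
π[hours, fno, pid]: project onto (hours, fno, pid) → {(10, 33, 22), (2, 3, 21), (21, 11, 13), (29, 8, 19), (40, 11, 33)}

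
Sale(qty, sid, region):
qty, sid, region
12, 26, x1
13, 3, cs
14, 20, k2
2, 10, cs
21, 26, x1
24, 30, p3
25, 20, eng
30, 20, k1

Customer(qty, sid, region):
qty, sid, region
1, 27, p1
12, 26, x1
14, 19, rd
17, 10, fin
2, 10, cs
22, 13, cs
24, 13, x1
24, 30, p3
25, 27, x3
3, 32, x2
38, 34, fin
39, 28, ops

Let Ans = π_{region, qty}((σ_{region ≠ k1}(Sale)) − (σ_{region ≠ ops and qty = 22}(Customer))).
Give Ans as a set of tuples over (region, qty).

σ[region ≠ k1]: keep tuples satisfying region ≠ k1 → {(12, 26, x1), (13, 3, cs), (14, 20, k2), (2, 10, cs), (21, 26, x1), (24, 30, p3), (25, 20, eng)}
σ[region ≠ ops and qty = 22]: keep tuples satisfying region ≠ ops and qty = 22 → {(22, 13, cs)}
Difference: {(12, 26, x1), (13, 3, cs), (14, 20, k2), (2, 10, cs), (21, 26, x1), (24, 30, p3), (25, 20, eng)} with {(22, 13, cs)} → {(12, 26, x1), (13, 3, cs), (14, 20, k2), (2, 10, cs), (21, 26, x1), (24, 30, p3), (25, 20, eng)}
π_{region, qty} gives {(cs, 13), (cs, 2), (eng, 25), (k2, 14), (p3, 24), (x1, 12), (x1, 21)}.

{(cs, 13), (cs, 2), (eng, 25), (k2, 14), (p3, 24), (x1, 12), (x1, 21)}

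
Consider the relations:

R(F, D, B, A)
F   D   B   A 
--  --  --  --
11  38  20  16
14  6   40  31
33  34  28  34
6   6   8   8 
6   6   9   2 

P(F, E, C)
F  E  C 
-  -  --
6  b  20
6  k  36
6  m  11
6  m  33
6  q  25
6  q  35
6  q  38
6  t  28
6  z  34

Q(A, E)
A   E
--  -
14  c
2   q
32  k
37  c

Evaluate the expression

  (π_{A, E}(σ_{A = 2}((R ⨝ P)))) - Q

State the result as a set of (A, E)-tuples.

{(2, b), (2, k), (2, m), (2, t), (2, z)}

R ⋈ P (natural join on F): {(6, 6, 8, 8, b, 20), (6, 6, 8, 8, k, 36), (6, 6, 8, 8, m, 11), (6, 6, 8, 8, m, 33), (6, 6, 8, 8, q, 25), (6, 6, 8, 8, q, 35), (6, 6, 8, 8, q, 38), (6, 6, 8, 8, t, 28), (6, 6, 8, 8, z, 34), (6, 6, 9, 2, b, 20), (6, 6, 9, 2, k, 36), (6, 6, 9, 2, m, 11), (6, 6, 9, 2, m, 33), (6, 6, 9, 2, q, 25), (6, 6, 9, 2, q, 35), (6, 6, 9, 2, q, 38), (6, 6, 9, 2, t, 28), (6, 6, 9, 2, z, 34)}
Apply σ_{A = 2}; surviving tuples: {(6, 6, 9, 2, b, 20), (6, 6, 9, 2, k, 36), (6, 6, 9, 2, m, 11), (6, 6, 9, 2, m, 33), (6, 6, 9, 2, q, 25), (6, 6, 9, 2, q, 35), (6, 6, 9, 2, q, 38), (6, 6, 9, 2, t, 28), (6, 6, 9, 2, z, 34)}
Keep only column(s) A, E (3 duplicate(s) eliminated): {(2, b), (2, k), (2, m), (2, q), (2, t), (2, z)}
Difference: {(2, b), (2, k), (2, m), (2, q), (2, t), (2, z)} with {(14, c), (2, q), (32, k), (37, c)} → {(2, b), (2, k), (2, m), (2, t), (2, z)}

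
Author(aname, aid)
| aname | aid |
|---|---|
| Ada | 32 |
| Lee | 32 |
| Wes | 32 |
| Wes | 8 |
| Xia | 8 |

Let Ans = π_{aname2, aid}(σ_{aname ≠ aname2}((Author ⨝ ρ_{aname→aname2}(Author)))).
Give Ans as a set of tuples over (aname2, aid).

{(Ada, 32), (Lee, 32), (Wes, 32), (Wes, 8), (Xia, 8)}

ρ[aname→aname2]: schema becomes (aname2, aid); tuples unchanged.
Natural join on aid: {(Ada, 32, Ada), (Ada, 32, Lee), (Ada, 32, Wes), (Lee, 32, Ada), (Lee, 32, Lee), (Lee, 32, Wes), (Wes, 32, Ada), (Wes, 32, Lee), (Wes, 32, Wes), (Wes, 8, Wes), (Wes, 8, Xia), (Xia, 8, Wes), (Xia, 8, Xia)}
Apply σ_{aname ≠ aname2}; surviving tuples: {(Ada, 32, Lee), (Ada, 32, Wes), (Lee, 32, Ada), (Lee, 32, Wes), (Wes, 32, Ada), (Wes, 32, Lee), (Wes, 8, Xia), (Xia, 8, Wes)}
Keep only column(s) aname2, aid (3 duplicate(s) eliminated): {(Ada, 32), (Lee, 32), (Wes, 32), (Wes, 8), (Xia, 8)}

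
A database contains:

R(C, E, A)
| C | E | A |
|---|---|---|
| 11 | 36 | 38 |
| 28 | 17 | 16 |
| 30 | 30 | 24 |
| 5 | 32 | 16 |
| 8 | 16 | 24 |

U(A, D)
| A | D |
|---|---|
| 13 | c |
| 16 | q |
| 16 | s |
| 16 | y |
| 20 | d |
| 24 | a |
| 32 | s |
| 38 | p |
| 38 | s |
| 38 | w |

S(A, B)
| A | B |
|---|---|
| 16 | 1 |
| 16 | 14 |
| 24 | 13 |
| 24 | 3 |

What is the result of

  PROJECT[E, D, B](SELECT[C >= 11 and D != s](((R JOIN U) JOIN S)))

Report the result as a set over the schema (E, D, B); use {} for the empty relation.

Joining R and U on A yields {(11, 36, 38, p), (11, 36, 38, s), (11, 36, 38, w), (28, 17, 16, q), (28, 17, 16, s), (28, 17, 16, y), (30, 30, 24, a), (5, 32, 16, q), (5, 32, 16, s), (5, 32, 16, y), (8, 16, 24, a)}.
Joining (R JOIN U) and S on A yields {(28, 17, 16, q, 1), (28, 17, 16, q, 14), (28, 17, 16, s, 1), (28, 17, 16, s, 14), (28, 17, 16, y, 1), (28, 17, 16, y, 14), (30, 30, 24, a, 13), (30, 30, 24, a, 3), (5, 32, 16, q, 1), (5, 32, 16, q, 14), (5, 32, 16, s, 1), (5, 32, 16, s, 14), (5, 32, 16, y, 1), (5, 32, 16, y, 14), (8, 16, 24, a, 13), (8, 16, 24, a, 3)}.
σ[C >= 11 and D != s]: keep tuples satisfying C >= 11 and D != s → {(28, 17, 16, q, 1), (28, 17, 16, q, 14), (28, 17, 16, y, 1), (28, 17, 16, y, 14), (30, 30, 24, a, 13), (30, 30, 24, a, 3)}
Projecting to E, D, B: {(17, q, 1), (17, q, 14), (17, y, 1), (17, y, 14), (30, a, 13), (30, a, 3)}

{(17, q, 1), (17, q, 14), (17, y, 1), (17, y, 14), (30, a, 13), (30, a, 3)}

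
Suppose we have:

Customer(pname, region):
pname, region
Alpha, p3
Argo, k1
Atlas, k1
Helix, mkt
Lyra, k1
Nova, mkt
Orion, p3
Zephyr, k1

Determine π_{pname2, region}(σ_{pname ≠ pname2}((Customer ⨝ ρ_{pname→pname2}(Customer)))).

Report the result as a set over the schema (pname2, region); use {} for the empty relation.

{(Alpha, p3), (Argo, k1), (Atlas, k1), (Helix, mkt), (Lyra, k1), (Nova, mkt), (Orion, p3), (Zephyr, k1)}

ρ[pname→pname2]: schema becomes (pname2, region); tuples unchanged.
Natural join on region: {(Alpha, p3, Alpha), (Alpha, p3, Orion), (Argo, k1, Argo), (Argo, k1, Atlas), (Argo, k1, Lyra), (Argo, k1, Zephyr), (Atlas, k1, Argo), (Atlas, k1, Atlas), (Atlas, k1, Lyra), (Atlas, k1, Zephyr), (Helix, mkt, Helix), (Helix, mkt, Nova), (Lyra, k1, Argo), (Lyra, k1, Atlas), (Lyra, k1, Lyra), (Lyra, k1, Zephyr), (Nova, mkt, Helix), (Nova, mkt, Nova), (Orion, p3, Alpha), (Orion, p3, Orion), (Zephyr, k1, Argo), (Zephyr, k1, Atlas), (Zephyr, k1, Lyra), (Zephyr, k1, Zephyr)}
Filtering on pname ≠ pname2 leaves {(Alpha, p3, Orion), (Argo, k1, Atlas), (Argo, k1, Lyra), (Argo, k1, Zephyr), (Atlas, k1, Argo), (Atlas, k1, Lyra), (Atlas, k1, Zephyr), (Helix, mkt, Nova), (Lyra, k1, Argo), (Lyra, k1, Atlas), (Lyra, k1, Zephyr), (Nova, mkt, Helix), (Orion, p3, Alpha), (Zephyr, k1, Argo), (Zephyr, k1, Atlas), (Zephyr, k1, Lyra)}.
π[pname2, region]: project onto (pname2, region) (8 duplicate(s) eliminated) → {(Alpha, p3), (Argo, k1), (Atlas, k1), (Helix, mkt), (Lyra, k1), (Nova, mkt), (Orion, p3), (Zephyr, k1)}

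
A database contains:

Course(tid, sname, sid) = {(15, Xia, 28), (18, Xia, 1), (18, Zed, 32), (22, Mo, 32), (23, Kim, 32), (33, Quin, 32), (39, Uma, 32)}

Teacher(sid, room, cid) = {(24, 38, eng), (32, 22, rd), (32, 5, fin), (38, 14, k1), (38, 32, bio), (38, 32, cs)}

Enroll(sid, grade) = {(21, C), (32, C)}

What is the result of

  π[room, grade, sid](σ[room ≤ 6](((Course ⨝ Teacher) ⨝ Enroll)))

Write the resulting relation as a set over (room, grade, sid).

{(5, C, 32)}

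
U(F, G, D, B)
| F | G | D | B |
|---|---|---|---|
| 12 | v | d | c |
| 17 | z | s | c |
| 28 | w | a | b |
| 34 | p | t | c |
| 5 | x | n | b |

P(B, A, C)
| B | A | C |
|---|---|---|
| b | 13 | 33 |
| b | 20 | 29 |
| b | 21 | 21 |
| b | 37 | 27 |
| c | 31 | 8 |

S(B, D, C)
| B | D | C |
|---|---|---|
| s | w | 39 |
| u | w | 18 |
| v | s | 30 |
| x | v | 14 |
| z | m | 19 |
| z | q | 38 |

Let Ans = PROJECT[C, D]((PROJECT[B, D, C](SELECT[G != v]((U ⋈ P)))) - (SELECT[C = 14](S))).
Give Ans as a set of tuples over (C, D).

{(21, a), (21, n), (27, a), (27, n), (29, a), (29, n), (33, a), (33, n), (8, s), (8, t)}

U ⋈ P (natural join on B): {(12, v, d, c, 31, 8), (17, z, s, c, 31, 8), (28, w, a, b, 13, 33), (28, w, a, b, 20, 29), (28, w, a, b, 21, 21), (28, w, a, b, 37, 27), (34, p, t, c, 31, 8), (5, x, n, b, 13, 33), (5, x, n, b, 20, 29), (5, x, n, b, 21, 21), (5, x, n, b, 37, 27)}
σ[G != v]: keep tuples satisfying G != v → {(17, z, s, c, 31, 8), (28, w, a, b, 13, 33), (28, w, a, b, 20, 29), (28, w, a, b, 21, 21), (28, w, a, b, 37, 27), (34, p, t, c, 31, 8), (5, x, n, b, 13, 33), (5, x, n, b, 20, 29), (5, x, n, b, 21, 21), (5, x, n, b, 37, 27)}
Keep only column(s) B, D, C: {(b, a, 21), (b, a, 27), (b, a, 29), (b, a, 33), (b, n, 21), (b, n, 27), (b, n, 29), (b, n, 33), (c, s, 8), (c, t, 8)}
σ[C = 14]: keep tuples satisfying C = 14 → {(x, v, 14)}
Difference: {(b, a, 21), (b, a, 27), (b, a, 29), (b, a, 33), (b, n, 21), (b, n, 27), (b, n, 29), (b, n, 33), (c, s, 8), (c, t, 8)} with {(x, v, 14)} → {(b, a, 21), (b, a, 27), (b, a, 29), (b, a, 33), (b, n, 21), (b, n, 27), (b, n, 29), (b, n, 33), (c, s, 8), (c, t, 8)}
Keep only column(s) C, D: {(21, a), (21, n), (27, a), (27, n), (29, a), (29, n), (33, a), (33, n), (8, s), (8, t)}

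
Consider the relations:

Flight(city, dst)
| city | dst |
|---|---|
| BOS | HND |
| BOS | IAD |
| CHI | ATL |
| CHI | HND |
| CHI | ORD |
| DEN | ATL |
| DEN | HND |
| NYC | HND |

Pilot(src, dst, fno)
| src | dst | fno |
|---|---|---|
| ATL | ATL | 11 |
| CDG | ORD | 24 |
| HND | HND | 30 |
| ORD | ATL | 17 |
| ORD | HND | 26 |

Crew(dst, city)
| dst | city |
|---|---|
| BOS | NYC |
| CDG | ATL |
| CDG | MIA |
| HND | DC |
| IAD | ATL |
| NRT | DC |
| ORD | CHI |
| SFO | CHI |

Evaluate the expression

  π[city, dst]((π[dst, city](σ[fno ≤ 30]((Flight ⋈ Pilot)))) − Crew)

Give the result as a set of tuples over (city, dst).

{(BOS, HND), (CHI, ATL), (CHI, HND), (DEN, ATL), (DEN, HND), (NYC, HND)}

Joining Flight and Pilot on dst yields {(BOS, HND, HND, 30), (BOS, HND, ORD, 26), (CHI, ATL, ATL, 11), (CHI, ATL, ORD, 17), (CHI, HND, HND, 30), (CHI, HND, ORD, 26), (CHI, ORD, CDG, 24), (DEN, ATL, ATL, 11), (DEN, ATL, ORD, 17), (DEN, HND, HND, 30), (DEN, HND, ORD, 26), (NYC, HND, HND, 30), (NYC, HND, ORD, 26)}.
Filtering on fno ≤ 30 leaves {(BOS, HND, HND, 30), (BOS, HND, ORD, 26), (CHI, ATL, ATL, 11), (CHI, ATL, ORD, 17), (CHI, HND, HND, 30), (CHI, HND, ORD, 26), (CHI, ORD, CDG, 24), (DEN, ATL, ATL, 11), (DEN, ATL, ORD, 17), (DEN, HND, HND, 30), (DEN, HND, ORD, 26), (NYC, HND, HND, 30), (NYC, HND, ORD, 26)}.
π_{dst, city} gives {(ATL, CHI), (ATL, DEN), (HND, BOS), (HND, CHI), (HND, DEN), (HND, NYC), (ORD, CHI)} (6 duplicate(s) eliminated).
Set difference of the two operands is {(ATL, CHI), (ATL, DEN), (HND, BOS), (HND, CHI), (HND, DEN), (HND, NYC)}.
π_{city, dst} gives {(BOS, HND), (CHI, ATL), (CHI, HND), (DEN, ATL), (DEN, HND), (NYC, HND)}.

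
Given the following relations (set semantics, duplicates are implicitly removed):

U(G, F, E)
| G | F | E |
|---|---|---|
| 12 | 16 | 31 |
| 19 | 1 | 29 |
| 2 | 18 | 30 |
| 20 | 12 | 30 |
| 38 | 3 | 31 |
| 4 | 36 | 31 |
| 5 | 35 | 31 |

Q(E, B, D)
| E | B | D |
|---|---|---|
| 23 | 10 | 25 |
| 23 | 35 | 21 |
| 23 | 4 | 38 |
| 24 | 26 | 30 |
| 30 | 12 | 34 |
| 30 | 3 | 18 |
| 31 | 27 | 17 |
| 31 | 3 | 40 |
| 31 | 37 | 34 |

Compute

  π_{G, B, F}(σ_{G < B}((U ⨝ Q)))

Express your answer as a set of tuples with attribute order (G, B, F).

Natural join on E: {(12, 16, 31, 27, 17), (12, 16, 31, 3, 40), (12, 16, 31, 37, 34), (2, 18, 30, 12, 34), (2, 18, 30, 3, 18), (20, 12, 30, 12, 34), (20, 12, 30, 3, 18), (38, 3, 31, 27, 17), (38, 3, 31, 3, 40), (38, 3, 31, 37, 34), (4, 36, 31, 27, 17), (4, 36, 31, 3, 40), (4, 36, 31, 37, 34), (5, 35, 31, 27, 17), (5, 35, 31, 3, 40), (5, 35, 31, 37, 34)}
Selection G < B: {(12, 16, 31, 27, 17), (12, 16, 31, 37, 34), (2, 18, 30, 12, 34), (2, 18, 30, 3, 18), (4, 36, 31, 27, 17), (4, 36, 31, 37, 34), (5, 35, 31, 27, 17), (5, 35, 31, 37, 34)}
Projecting to G, B, F: {(12, 27, 16), (12, 37, 16), (2, 12, 18), (2, 3, 18), (4, 27, 36), (4, 37, 36), (5, 27, 35), (5, 37, 35)}

{(12, 27, 16), (12, 37, 16), (2, 12, 18), (2, 3, 18), (4, 27, 36), (4, 37, 36), (5, 27, 35), (5, 37, 35)}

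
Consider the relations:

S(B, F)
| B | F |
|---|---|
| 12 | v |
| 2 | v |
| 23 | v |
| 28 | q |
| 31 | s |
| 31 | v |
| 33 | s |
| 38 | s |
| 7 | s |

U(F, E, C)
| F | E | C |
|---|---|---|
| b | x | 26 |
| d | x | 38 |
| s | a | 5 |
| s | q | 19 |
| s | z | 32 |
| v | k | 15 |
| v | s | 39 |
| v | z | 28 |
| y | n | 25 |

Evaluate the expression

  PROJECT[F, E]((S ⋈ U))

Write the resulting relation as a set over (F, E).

Natural join on F: {(12, v, k, 15), (12, v, s, 39), (12, v, z, 28), (2, v, k, 15), (2, v, s, 39), (2, v, z, 28), (23, v, k, 15), (23, v, s, 39), (23, v, z, 28), (31, s, a, 5), (31, s, q, 19), (31, s, z, 32), (31, v, k, 15), (31, v, s, 39), (31, v, z, 28), (33, s, a, 5), (33, s, q, 19), (33, s, z, 32), (38, s, a, 5), (38, s, q, 19), (38, s, z, 32), (7, s, a, 5), (7, s, q, 19), (7, s, z, 32)}
Projecting to F, E (18 duplicate(s) eliminated): {(s, a), (s, q), (s, z), (v, k), (v, s), (v, z)}

{(s, a), (s, q), (s, z), (v, k), (v, s), (v, z)}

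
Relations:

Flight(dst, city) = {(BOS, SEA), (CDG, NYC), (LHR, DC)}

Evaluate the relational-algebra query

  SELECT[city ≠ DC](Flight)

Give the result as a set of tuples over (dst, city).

{(BOS, SEA), (CDG, NYC)}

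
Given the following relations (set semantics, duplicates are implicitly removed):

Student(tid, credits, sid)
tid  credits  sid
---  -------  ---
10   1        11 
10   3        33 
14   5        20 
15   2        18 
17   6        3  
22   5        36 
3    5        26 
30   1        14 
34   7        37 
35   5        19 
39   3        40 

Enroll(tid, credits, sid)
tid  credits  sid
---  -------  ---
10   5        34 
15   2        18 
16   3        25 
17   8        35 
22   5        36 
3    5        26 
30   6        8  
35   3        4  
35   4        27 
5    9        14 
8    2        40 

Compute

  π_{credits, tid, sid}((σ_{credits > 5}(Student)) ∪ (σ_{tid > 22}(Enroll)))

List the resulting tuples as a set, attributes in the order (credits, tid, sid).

Apply σ_{credits > 5}; surviving tuples: {(17, 6, 3), (34, 7, 37)}
Apply σ_{tid > 22}; surviving tuples: {(30, 6, 8), (35, 3, 4), (35, 4, 27)}
Set union of the two operands is {(17, 6, 3), (30, 6, 8), (34, 7, 37), (35, 3, 4), (35, 4, 27)}.
π_{credits, tid, sid} gives {(3, 35, 4), (4, 35, 27), (6, 17, 3), (6, 30, 8), (7, 34, 37)}.

{(3, 35, 4), (4, 35, 27), (6, 17, 3), (6, 30, 8), (7, 34, 37)}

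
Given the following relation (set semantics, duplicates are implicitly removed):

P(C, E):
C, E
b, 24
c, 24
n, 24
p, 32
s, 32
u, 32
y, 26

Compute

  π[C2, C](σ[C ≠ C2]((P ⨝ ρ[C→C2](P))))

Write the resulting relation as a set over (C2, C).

ρ[C→C2]: schema becomes (C2, E); tuples unchanged.
P ⋈ ρ[C→C2](P) (natural join on E): {(b, 24, b), (b, 24, c), (b, 24, n), (c, 24, b), (c, 24, c), (c, 24, n), (n, 24, b), (n, 24, c), (n, 24, n), (p, 32, p), (p, 32, s), (p, 32, u), (s, 32, p), (s, 32, s), (s, 32, u), (u, 32, p), (u, 32, s), (u, 32, u), (y, 26, y)}
σ[C ≠ C2]: keep tuples satisfying C ≠ C2 → {(b, 24, c), (b, 24, n), (c, 24, b), (c, 24, n), (n, 24, b), (n, 24, c), (p, 32, s), (p, 32, u), (s, 32, p), (s, 32, u), (u, 32, p), (u, 32, s)}
π[C2, C]: project onto (C2, C) → {(b, c), (b, n), (c, b), (c, n), (n, b), (n, c), (p, s), (p, u), (s, p), (s, u), (u, p), (u, s)}

{(b, c), (b, n), (c, b), (c, n), (n, b), (n, c), (p, s), (p, u), (s, p), (s, u), (u, p), (u, s)}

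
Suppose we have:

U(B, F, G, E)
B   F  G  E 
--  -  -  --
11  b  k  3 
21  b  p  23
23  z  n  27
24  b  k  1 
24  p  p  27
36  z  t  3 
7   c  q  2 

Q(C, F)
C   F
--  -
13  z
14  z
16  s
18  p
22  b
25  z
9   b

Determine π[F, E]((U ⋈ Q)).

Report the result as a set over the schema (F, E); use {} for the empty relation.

Natural join on F: {(11, b, k, 3, 22), (11, b, k, 3, 9), (21, b, p, 23, 22), (21, b, p, 23, 9), (23, z, n, 27, 13), (23, z, n, 27, 14), (23, z, n, 27, 25), (24, b, k, 1, 22), (24, b, k, 1, 9), (24, p, p, 27, 18), (36, z, t, 3, 13), (36, z, t, 3, 14), (36, z, t, 3, 25)}
Projecting to F, E (7 duplicate(s) eliminated): {(b, 1), (b, 23), (b, 3), (p, 27), (z, 27), (z, 3)}

{(b, 1), (b, 23), (b, 3), (p, 27), (z, 27), (z, 3)}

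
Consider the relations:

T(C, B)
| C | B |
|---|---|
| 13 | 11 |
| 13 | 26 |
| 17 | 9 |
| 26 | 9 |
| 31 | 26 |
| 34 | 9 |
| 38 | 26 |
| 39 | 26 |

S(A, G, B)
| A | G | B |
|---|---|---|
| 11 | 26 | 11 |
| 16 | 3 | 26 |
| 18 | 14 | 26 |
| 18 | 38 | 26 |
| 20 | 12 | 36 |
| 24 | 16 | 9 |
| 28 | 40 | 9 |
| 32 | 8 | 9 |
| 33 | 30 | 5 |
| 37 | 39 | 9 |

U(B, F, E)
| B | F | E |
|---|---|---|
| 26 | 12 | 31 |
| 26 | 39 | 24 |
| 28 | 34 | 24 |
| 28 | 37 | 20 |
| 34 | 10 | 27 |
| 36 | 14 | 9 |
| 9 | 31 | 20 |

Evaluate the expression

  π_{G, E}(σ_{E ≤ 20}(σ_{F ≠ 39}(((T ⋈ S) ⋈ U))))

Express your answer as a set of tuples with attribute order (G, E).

Joining T and S on B yields {(13, 11, 11, 26), (13, 26, 16, 3), (13, 26, 18, 14), (13, 26, 18, 38), (17, 9, 24, 16), (17, 9, 28, 40), (17, 9, 32, 8), (17, 9, 37, 39), (26, 9, 24, 16), (26, 9, 28, 40), (26, 9, 32, 8), (26, 9, 37, 39), (31, 26, 16, 3), (31, 26, 18, 14), (31, 26, 18, 38), (34, 9, 24, 16), (34, 9, 28, 40), (34, 9, 32, 8), (34, 9, 37, 39), (38, 26, 16, 3), (38, 26, 18, 14), (38, 26, 18, 38), (39, 26, 16, 3), (39, 26, 18, 14), (39, 26, 18, 38)}.
Joining (T ⋈ S) and U on B yields {(13, 26, 16, 3, 12, 31), (13, 26, 16, 3, 39, 24), (13, 26, 18, 14, 12, 31), (13, 26, 18, 14, 39, 24), (13, 26, 18, 38, 12, 31), (13, 26, 18, 38, 39, 24), (17, 9, 24, 16, 31, 20), (17, 9, 28, 40, 31, 20), (17, 9, 32, 8, 31, 20), (17, 9, 37, 39, 31, 20), (26, 9, 24, 16, 31, 20), (26, 9, 28, 40, 31, 20), (26, 9, 32, 8, 31, 20), (26, 9, 37, 39, 31, 20), (31, 26, 16, 3, 12, 31), (31, 26, 16, 3, 39, 24), (31, 26, 18, 14, 12, 31), (31, 26, 18, 14, 39, 24), (31, 26, 18, 38, 12, 31), (31, 26, 18, 38, 39, 24), (34, 9, 24, 16, 31, 20), (34, 9, 28, 40, 31, 20), (34, 9, 32, 8, 31, 20), (34, 9, 37, 39, 31, 20), (38, 26, 16, 3, 12, 31), (38, 26, 16, 3, 39, 24), (38, 26, 18, 14, 12, 31), (38, 26, 18, 14, 39, 24), (38, 26, 18, 38, 12, 31), (38, 26, 18, 38, 39, 24), (39, 26, 16, 3, 12, 31), (39, 26, 16, 3, 39, 24), (39, 26, 18, 14, 12, 31), (39, 26, 18, 14, 39, 24), (39, 26, 18, 38, 12, 31), (39, 26, 18, 38, 39, 24)}.
Filtering on F ≠ 39 leaves {(13, 26, 16, 3, 12, 31), (13, 26, 18, 14, 12, 31), (13, 26, 18, 38, 12, 31), (17, 9, 24, 16, 31, 20), (17, 9, 28, 40, 31, 20), (17, 9, 32, 8, 31, 20), (17, 9, 37, 39, 31, 20), (26, 9, 24, 16, 31, 20), (26, 9, 28, 40, 31, 20), (26, 9, 32, 8, 31, 20), (26, 9, 37, 39, 31, 20), (31, 26, 16, 3, 12, 31), (31, 26, 18, 14, 12, 31), (31, 26, 18, 38, 12, 31), (34, 9, 24, 16, 31, 20), (34, 9, 28, 40, 31, 20), (34, 9, 32, 8, 31, 20), (34, 9, 37, 39, 31, 20), (38, 26, 16, 3, 12, 31), (38, 26, 18, 14, 12, 31), (38, 26, 18, 38, 12, 31), (39, 26, 16, 3, 12, 31), (39, 26, 18, 14, 12, 31), (39, 26, 18, 38, 12, 31)}.
Filtering on E ≤ 20 leaves {(17, 9, 24, 16, 31, 20), (17, 9, 28, 40, 31, 20), (17, 9, 32, 8, 31, 20), (17, 9, 37, 39, 31, 20), (26, 9, 24, 16, 31, 20), (26, 9, 28, 40, 31, 20), (26, 9, 32, 8, 31, 20), (26, 9, 37, 39, 31, 20), (34, 9, 24, 16, 31, 20), (34, 9, 28, 40, 31, 20), (34, 9, 32, 8, 31, 20), (34, 9, 37, 39, 31, 20)}.
π_{G, E} gives {(16, 20), (39, 20), (40, 20), (8, 20)} (8 duplicate(s) eliminated).

{(16, 20), (39, 20), (40, 20), (8, 20)}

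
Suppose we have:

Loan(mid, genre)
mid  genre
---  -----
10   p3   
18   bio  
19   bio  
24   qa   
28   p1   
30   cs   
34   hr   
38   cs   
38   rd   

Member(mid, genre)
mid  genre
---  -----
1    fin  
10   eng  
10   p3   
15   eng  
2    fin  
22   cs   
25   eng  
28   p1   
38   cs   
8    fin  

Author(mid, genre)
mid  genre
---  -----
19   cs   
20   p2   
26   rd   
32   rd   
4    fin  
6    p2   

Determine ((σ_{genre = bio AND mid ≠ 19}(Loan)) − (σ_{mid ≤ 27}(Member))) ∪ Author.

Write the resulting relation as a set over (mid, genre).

{(18, bio), (19, cs), (20, p2), (26, rd), (32, rd), (4, fin), (6, p2)}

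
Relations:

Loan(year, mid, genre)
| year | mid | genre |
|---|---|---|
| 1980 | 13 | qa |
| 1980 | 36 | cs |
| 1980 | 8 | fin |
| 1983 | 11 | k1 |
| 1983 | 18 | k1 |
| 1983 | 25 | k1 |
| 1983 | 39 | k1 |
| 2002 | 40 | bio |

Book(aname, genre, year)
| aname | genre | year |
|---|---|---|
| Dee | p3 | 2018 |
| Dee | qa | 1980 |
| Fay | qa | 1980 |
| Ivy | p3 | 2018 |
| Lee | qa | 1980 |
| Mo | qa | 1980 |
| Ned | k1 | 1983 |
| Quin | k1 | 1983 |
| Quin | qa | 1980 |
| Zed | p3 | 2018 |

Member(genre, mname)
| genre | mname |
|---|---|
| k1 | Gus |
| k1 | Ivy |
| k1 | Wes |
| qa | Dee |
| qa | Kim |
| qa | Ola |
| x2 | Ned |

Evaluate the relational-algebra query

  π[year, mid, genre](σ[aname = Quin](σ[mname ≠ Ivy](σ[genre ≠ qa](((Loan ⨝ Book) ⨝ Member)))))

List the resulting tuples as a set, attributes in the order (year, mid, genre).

{(1983, 11, k1), (1983, 18, k1), (1983, 25, k1), (1983, 39, k1)}

Loan ⋈ Book (natural join on year, genre): {(1980, 13, qa, Dee), (1980, 13, qa, Fay), (1980, 13, qa, Lee), (1980, 13, qa, Mo), (1980, 13, qa, Quin), (1983, 11, k1, Ned), (1983, 11, k1, Quin), (1983, 18, k1, Ned), (1983, 18, k1, Quin), (1983, 25, k1, Ned), (1983, 25, k1, Quin), (1983, 39, k1, Ned), (1983, 39, k1, Quin)}
(Loan ⨝ Book) ⋈ Member (natural join on genre): {(1980, 13, qa, Dee, Dee), (1980, 13, qa, Dee, Kim), (1980, 13, qa, Dee, Ola), (1980, 13, qa, Fay, Dee), (1980, 13, qa, Fay, Kim), (1980, 13, qa, Fay, Ola), (1980, 13, qa, Lee, Dee), (1980, 13, qa, Lee, Kim), (1980, 13, qa, Lee, Ola), (1980, 13, qa, Mo, Dee), (1980, 13, qa, Mo, Kim), (1980, 13, qa, Mo, Ola), (1980, 13, qa, Quin, Dee), (1980, 13, qa, Quin, Kim), (1980, 13, qa, Quin, Ola), (1983, 11, k1, Ned, Gus), (1983, 11, k1, Ned, Ivy), (1983, 11, k1, Ned, Wes), (1983, 11, k1, Quin, Gus), (1983, 11, k1, Quin, Ivy), (1983, 11, k1, Quin, Wes), (1983, 18, k1, Ned, Gus), (1983, 18, k1, Ned, Ivy), (1983, 18, k1, Ned, Wes), (1983, 18, k1, Quin, Gus), (1983, 18, k1, Quin, Ivy), (1983, 18, k1, Quin, Wes), (1983, 25, k1, Ned, Gus), (1983, 25, k1, Ned, Ivy), (1983, 25, k1, Ned, Wes), (1983, 25, k1, Quin, Gus), (1983, 25, k1, Quin, Ivy), (1983, 25, k1, Quin, Wes), (1983, 39, k1, Ned, Gus), (1983, 39, k1, Ned, Ivy), (1983, 39, k1, Ned, Wes), (1983, 39, k1, Quin, Gus), (1983, 39, k1, Quin, Ivy), (1983, 39, k1, Quin, Wes)}
Apply σ_{genre ≠ qa}; surviving tuples: {(1983, 11, k1, Ned, Gus), (1983, 11, k1, Ned, Ivy), (1983, 11, k1, Ned, Wes), (1983, 11, k1, Quin, Gus), (1983, 11, k1, Quin, Ivy), (1983, 11, k1, Quin, Wes), (1983, 18, k1, Ned, Gus), (1983, 18, k1, Ned, Ivy), (1983, 18, k1, Ned, Wes), (1983, 18, k1, Quin, Gus), (1983, 18, k1, Quin, Ivy), (1983, 18, k1, Quin, Wes), (1983, 25, k1, Ned, Gus), (1983, 25, k1, Ned, Ivy), (1983, 25, k1, Ned, Wes), (1983, 25, k1, Quin, Gus), (1983, 25, k1, Quin, Ivy), (1983, 25, k1, Quin, Wes), (1983, 39, k1, Ned, Gus), (1983, 39, k1, Ned, Ivy), (1983, 39, k1, Ned, Wes), (1983, 39, k1, Quin, Gus), (1983, 39, k1, Quin, Ivy), (1983, 39, k1, Quin, Wes)}
Apply σ_{mname ≠ Ivy}; surviving tuples: {(1983, 11, k1, Ned, Gus), (1983, 11, k1, Ned, Wes), (1983, 11, k1, Quin, Gus), (1983, 11, k1, Quin, Wes), (1983, 18, k1, Ned, Gus), (1983, 18, k1, Ned, Wes), (1983, 18, k1, Quin, Gus), (1983, 18, k1, Quin, Wes), (1983, 25, k1, Ned, Gus), (1983, 25, k1, Ned, Wes), (1983, 25, k1, Quin, Gus), (1983, 25, k1, Quin, Wes), (1983, 39, k1, Ned, Gus), (1983, 39, k1, Ned, Wes), (1983, 39, k1, Quin, Gus), (1983, 39, k1, Quin, Wes)}
Apply σ_{aname = Quin}; surviving tuples: {(1983, 11, k1, Quin, Gus), (1983, 11, k1, Quin, Wes), (1983, 18, k1, Quin, Gus), (1983, 18, k1, Quin, Wes), (1983, 25, k1, Quin, Gus), (1983, 25, k1, Quin, Wes), (1983, 39, k1, Quin, Gus), (1983, 39, k1, Quin, Wes)}
Keep only column(s) year, mid, genre (4 duplicate(s) eliminated): {(1983, 11, k1), (1983, 18, k1), (1983, 25, k1), (1983, 39, k1)}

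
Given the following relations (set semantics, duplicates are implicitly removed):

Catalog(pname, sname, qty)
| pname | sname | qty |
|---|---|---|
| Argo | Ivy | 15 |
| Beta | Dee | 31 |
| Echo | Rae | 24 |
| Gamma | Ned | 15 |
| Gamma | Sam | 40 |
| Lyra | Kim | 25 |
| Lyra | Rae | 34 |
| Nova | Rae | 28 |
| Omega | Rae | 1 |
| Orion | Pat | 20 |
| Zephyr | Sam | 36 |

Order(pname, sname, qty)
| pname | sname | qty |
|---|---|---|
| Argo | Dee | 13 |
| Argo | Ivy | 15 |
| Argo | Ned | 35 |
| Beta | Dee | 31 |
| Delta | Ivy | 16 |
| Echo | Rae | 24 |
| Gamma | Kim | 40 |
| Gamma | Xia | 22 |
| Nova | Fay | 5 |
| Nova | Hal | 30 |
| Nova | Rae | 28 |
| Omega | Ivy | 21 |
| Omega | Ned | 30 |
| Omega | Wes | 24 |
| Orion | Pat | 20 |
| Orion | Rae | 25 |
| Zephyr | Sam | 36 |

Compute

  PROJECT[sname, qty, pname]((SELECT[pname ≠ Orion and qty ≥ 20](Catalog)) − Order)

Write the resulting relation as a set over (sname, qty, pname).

{(Kim, 25, Lyra), (Rae, 34, Lyra), (Sam, 40, Gamma)}

Filtering on pname ≠ Orion and qty ≥ 20 leaves {(Beta, Dee, 31), (Echo, Rae, 24), (Gamma, Sam, 40), (Lyra, Kim, 25), (Lyra, Rae, 34), (Nova, Rae, 28), (Zephyr, Sam, 36)}.
Difference: {(Beta, Dee, 31), (Echo, Rae, 24), (Gamma, Sam, 40), (Lyra, Kim, 25), (Lyra, Rae, 34), (Nova, Rae, 28), (Zephyr, Sam, 36)} with {(Argo, Dee, 13), (Argo, Ivy, 15), (Argo, Ned, 35), (Beta, Dee, 31), (Delta, Ivy, 16), (Echo, Rae, 24), (Gamma, Kim, 40), (Gamma, Xia, 22), (Nova, Fay, 5), (Nova, Hal, 30), (Nova, Rae, 28), (Omega, Ivy, 21), (Omega, Ned, 30), (Omega, Wes, 24), (Orion, Pat, 20), (Orion, Rae, 25), (Zephyr, Sam, 36)} → {(Gamma, Sam, 40), (Lyra, Kim, 25), (Lyra, Rae, 34)}
Projecting to sname, qty, pname: {(Kim, 25, Lyra), (Rae, 34, Lyra), (Sam, 40, Gamma)}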